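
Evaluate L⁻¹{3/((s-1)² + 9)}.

Form: b/((s-a)² + b²) → e^(at)sin(bt). With a=1, b=3

Final answer: e^t·sin(3t)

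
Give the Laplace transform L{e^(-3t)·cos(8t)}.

L{e^(at)·cos(ωt)} = (s-a)/((s-a)² + ω²), so L{e^(-3t)·cos(8t)} = (s+3)/((s+3)² + 64)

Final answer: (s+3)/((s+3)² + 64)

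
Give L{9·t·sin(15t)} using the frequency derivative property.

L{sin(15t)} = 15/(s² + 225). By L{t·f(t)} = -F'(s): -d/ds[15/(s² + 225)] = -(15)·(-2s)/(s² + 225)² = 30s/(s² + 225)². Then L{9·t·sin(15t)} = 9·30s/(s² + 225)² = 270s/(s² + 225)²

Final answer: 270s/(s² + 225)²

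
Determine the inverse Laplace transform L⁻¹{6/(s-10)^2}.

L⁻¹{n!/(s-a)^(n+1)} = t^n·e^(at) with n=1, a=10. So L⁻¹{1/(s-10)^2} = t·e^(10t), and L⁻¹{6/(s-10)^2} = (6/1)·t·e^(10t) = 6·t·e^(10t)

Final answer: 6·t·e^(10t)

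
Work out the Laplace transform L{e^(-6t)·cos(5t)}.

L{e^(at)·cos(ωt)} = (s-a)/((s-a)² + ω²), so L{e^(-6t)·cos(5t)} = (s+6)/((s+6)² + 25)

Final answer: (s+6)/((s+6)² + 25)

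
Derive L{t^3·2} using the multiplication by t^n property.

L{2} = 2/s. d^1/ds^1[1/s] = -1/s². d^2/ds^2[1/s] = 2/s^3. d^3/ds^3[1/s] = -6/s^4. So L{t^3} = (-1)^{3}·-6/s^4 = 6/s^4. Then L{t^3·2} = 2·6/s^4 = 12/s^4

Final answer: 12/s^4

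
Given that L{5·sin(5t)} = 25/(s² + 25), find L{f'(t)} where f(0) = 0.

L{f'(t)} = s·F(s) - f(0) = s·25/(s² + 25) - 0 = 25s/(s² + 25)

Final answer: 25s/(s² + 25)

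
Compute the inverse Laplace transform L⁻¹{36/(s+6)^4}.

L⁻¹{n!/(s-a)^(n+1)} = t^n·e^(at) with n=3, a=-6. So L⁻¹{6/(s+6)^4} = t^3·e^(-6t), and L⁻¹{36/(s+6)^4} = (36/6)·t^3·e^(-6t) = 6·t^3·e^(-6t)

Final answer: 6·t^3·e^(-6t)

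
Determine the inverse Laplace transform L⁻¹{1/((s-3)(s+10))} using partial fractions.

Decompose: A/(s-3) + B/(s+10). A = 1/13, B = -1/13. f(t) = (e^(3t) - e^(-10t))/13

Final answer: (e^(3t) - e^(-10t))/13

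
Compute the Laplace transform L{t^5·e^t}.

L{t^n·e^(at)} = n!/(s-a)^(n+1), so L{t^5·e^t} = 120/(s-1)^6

Final answer: 120/(s-1)^6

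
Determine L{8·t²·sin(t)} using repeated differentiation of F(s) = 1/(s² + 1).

F(s) = 1/(s² + 1). F'(s) = -2s/(s² + 1)². F''(s) = -2(1 - 3s²)/(s² + 1)³ = (6s² - 2)/(s² + 1)³. So L{t²·sin(t)} = (-1)² F''(s) = (6s² - 2)/(s² + 1)³. Then L{8·t²·sin(t)} = 8·(6s² - 2)/(s² + 1)³ = (48s² - 16)/(s² + 1)³

Final answer: (48s² - 16)/(s² + 1)³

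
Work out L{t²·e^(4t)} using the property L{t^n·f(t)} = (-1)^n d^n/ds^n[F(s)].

L{e^(4t)} = 1/(s-4). d/ds[1/(s-4)] = -1/(s-4)². d²/ds²[1/(s-4)] = 2/(s-4)³. So L{t²·e^(4t)} = (-1)² · 2/(s-4)³ = 2/(s-4)³

Final answer: 2/(s-4)³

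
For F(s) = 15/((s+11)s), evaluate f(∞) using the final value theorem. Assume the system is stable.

f(∞) = lim_{s→0} sF(s) = lim_{s→0} 15/(s+11) = 15/11

Final answer: 15/11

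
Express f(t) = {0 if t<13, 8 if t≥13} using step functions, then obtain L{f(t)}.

f(t) = 8·u(t-13). L{u(t-13)} = e^(-13s)/s, so L{f(t)} = 8·e^(-13s)/s

Final answer: 8·e^(-13s)/s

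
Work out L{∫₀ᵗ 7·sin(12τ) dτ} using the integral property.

L{∫₀ᵗ f(τ)dτ} = F(s)/s with F(s) = 84/(s² + 144), so the result is (84/(s² + 144))/s = 84/(s(s² + 144))

Final answer: 84/(s(s² + 144))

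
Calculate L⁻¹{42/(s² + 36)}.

This is the form c·a/(s² + a²) with a = 6, c = 7. L⁻¹ = 7·sin(6t)

Final answer: 7·sin(6t)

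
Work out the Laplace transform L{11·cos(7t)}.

L{cos(ωt)} = s/(s² + ω²), so L{cos(7t)} = s/(s² + 49). Then L{11·cos(7t)} = 11·s/(s² + 49) = 11s/(s² + 49)

Final answer: 11s/(s² + 49)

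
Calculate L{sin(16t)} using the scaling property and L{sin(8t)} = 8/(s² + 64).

Using L{f(at)} = (1/a)F(s/a) with a=2: L{sin(16t)} = (1/2) · 8/((s/2)² + 64) = (1/2) · 8·4/(s² + 256) = 16/(s² + 256)

Final answer: 16/(s² + 256)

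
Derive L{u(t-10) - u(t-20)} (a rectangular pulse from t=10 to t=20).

L{u(t-a)} = e^(-as)/s. L{u(t-10) - u(t-20)} = (e^(-10s) - e^(-20s))/s

Final answer: (e^(-10s) - e^(-20s))/s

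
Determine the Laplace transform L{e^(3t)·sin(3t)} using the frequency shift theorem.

Frequency shift: L{e^(at)f(t)} = F(s-a). L{e^(3t)·sin(3t)} = 3/((s-3)² + 9)

Final answer: 3/((s-3)² + 9)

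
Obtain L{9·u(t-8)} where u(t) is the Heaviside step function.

L{u(t-a)} = e^(-as)/s. Here a=8, so L{u(t-8)} = e^(-8s)/s, and L{9·u(t-8)} = 9·e^(-8s)/s

Final answer: 9·e^(-8s)/s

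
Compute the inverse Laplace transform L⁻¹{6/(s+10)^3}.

L⁻¹{n!/(s-a)^(n+1)} = t^n·e^(at) with n=2, a=-10. So L⁻¹{2/(s+10)^3} = t^2·e^(-10t), and L⁻¹{6/(s+10)^3} = (6/2)·t^2·e^(-10t) = 3·t^2·e^(-10t)

Final answer: 3·t^2·e^(-10t)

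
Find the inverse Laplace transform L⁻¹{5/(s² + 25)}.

L⁻¹{5/(s² + 25)} = sin(5t)

Final answer: sin(5t)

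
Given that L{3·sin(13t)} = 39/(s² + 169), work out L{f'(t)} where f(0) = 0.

L{f'(t)} = s·F(s) - f(0) = s·39/(s² + 169) - 0 = 39s/(s² + 169)

Final answer: 39s/(s² + 169)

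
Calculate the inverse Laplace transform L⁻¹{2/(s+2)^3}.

L⁻¹{n!/(s-a)^(n+1)} = t^n·e^(at), so L⁻¹{2/(s+2)^3} = t^2·e^(-2t)

Final answer: t^2·e^(-2t)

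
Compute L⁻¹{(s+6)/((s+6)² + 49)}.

Using frequency shift: L⁻¹{(s-a)/((s-a)² + b²)} = e^(at)cos(bt). Here a=-6, b=7

Final answer: e^(-6t)·cos(7t)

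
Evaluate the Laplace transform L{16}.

L{16} = 16 · L{1} = 16/s

Final answer: 16/s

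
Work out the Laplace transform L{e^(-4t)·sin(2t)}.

L{e^(at)·sin(ωt)} = ω/((s-a)² + ω²), so L{e^(-4t)·sin(2t)} = 2/((s+4)² + 4)

Final answer: 2/((s+4)² + 4)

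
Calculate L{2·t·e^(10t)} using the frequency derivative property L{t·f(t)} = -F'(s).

L{e^(10t)} = 1/(s-10). By frequency derivative: L{t·e^(10t)} = -d/ds[1/(s-10)] = -(-1)/(s-10)² = 1/(s-10)². Then L{2·t·e^(10t)} = 2·1/(s-10)² = 2/(s-10)²

Final answer: 2/(s-10)²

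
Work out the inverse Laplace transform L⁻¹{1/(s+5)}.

L⁻¹{1/(s-a)} = e^(at), so L⁻¹{1/(s+5)} = e^(-5t)

Final answer: e^(-5t)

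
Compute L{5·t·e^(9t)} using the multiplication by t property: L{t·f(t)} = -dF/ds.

Using L{t^n·e^(at)} = n!/(s-a)^(n+1), L{t·e^(9t)} = 1/(s-9)^2, so L{5·t·e^(9t)} = 5·1/(s-9)^2 = 5/(s-9)^2

Final answer: 5/(s-9)^2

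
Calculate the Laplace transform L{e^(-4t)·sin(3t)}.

L{e^(at)·sin(ωt)} = ω/((s-a)² + ω²), so L{e^(-4t)·sin(3t)} = 3/((s+4)² + 9)

Final answer: 3/((s+4)² + 9)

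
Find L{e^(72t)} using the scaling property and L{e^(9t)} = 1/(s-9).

Using L{f(at)} = (1/a)F(s/a) with a=8 and f(t) = e^(9t): L{e^(72t)} = (1/8) · 1/((s/8)-9) = (1/8) · 8/(s-72) = 1/(s-72)

Final answer: 1/(s-72)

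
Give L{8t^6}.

L{t^n} = n!/s^(n+1). So L{8t^6} = 8·6!/s^7 = 5760/s^7

Final answer: 5760/s^7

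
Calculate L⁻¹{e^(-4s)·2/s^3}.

L⁻¹{2/s^3} = t^2. By the time shift theorem, L⁻¹{e^(-as)F(s)} = u(t-a)f(t-a) with a=4, so L⁻¹{e^(-4s)·2/s^3} = u(t-4)·(t-4)^2

Final answer: u(t-4)·(t-4)^2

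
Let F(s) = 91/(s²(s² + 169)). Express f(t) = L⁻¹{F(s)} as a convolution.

91/(s²(s² + 169)) = (1/s²)·(91/(s² + 169)) = L{t}·L{7·sin(13t)}. So f(t) = t*(7·sin(13t)) = ∫₀ᵗ 7τ·sin(13(t-τ)) dτ

Final answer: ∫₀ᵗ 7τ·sin(13(t-τ)) dτ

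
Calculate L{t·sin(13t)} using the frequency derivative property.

L{sin(13t)} = 13/(s² + 169). By L{t·f(t)} = -F'(s): -d/ds[13/(s² + 169)] = -(13)·(-2s)/(s² + 169)² = 26s/(s² + 169)²

Final answer: 26s/(s² + 169)²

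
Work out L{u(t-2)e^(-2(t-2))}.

u(t-a)f(t-a) with f(t)=e^(-2t). L{e^(-2t)} = 1/(s+2). By time shift: e^(-2s)/(s+2)

Final answer: e^(-2s)/(s+2)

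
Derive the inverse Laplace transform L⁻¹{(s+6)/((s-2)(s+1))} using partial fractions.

Using partial fractions, f(t) = (8e^(2t) - 5e^(-t))/3

Final answer: (8e^(2t) - 5e^(-t))/3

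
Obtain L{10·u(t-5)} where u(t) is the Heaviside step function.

L{u(t-a)} = e^(-as)/s. Here a=5, so L{u(t-5)} = e^(-5s)/s, and L{10·u(t-5)} = 10·e^(-5s)/s

Final answer: 10·e^(-5s)/s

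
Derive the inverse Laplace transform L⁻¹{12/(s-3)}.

L⁻¹{1/(s-a)} = e^(at), so L⁻¹{1/(s-3)} = e^(3t), and L⁻¹{12/(s-3)} = 12·e^(3t)

Final answer: 12·e^(3t)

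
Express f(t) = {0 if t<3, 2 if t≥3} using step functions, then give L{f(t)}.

f(t) = 2·u(t-3). L{u(t-3)} = e^(-3s)/s, so L{f(t)} = 2·e^(-3s)/s

Final answer: 2·e^(-3s)/s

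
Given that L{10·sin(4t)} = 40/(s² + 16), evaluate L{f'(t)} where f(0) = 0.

L{f'(t)} = s·F(s) - f(0) = s·40/(s² + 16) - 0 = 40s/(s² + 16)

Final answer: 40s/(s² + 16)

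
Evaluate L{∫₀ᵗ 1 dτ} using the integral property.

L{∫₀ᵗ f(τ)dτ} = F(s)/s with f(t) = 1. F(s) = 1/s, so L{∫₀ᵗ 1 dτ} = (1/s)/s = 1/s². (Check: ∫₀ᵗ 1 dτ = t.)

Final answer: 1/s²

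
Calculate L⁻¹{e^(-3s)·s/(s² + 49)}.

L⁻¹{s/(s² + 49)} = cos(7t). By the time shift theorem, L⁻¹{e^(-as)F(s)} = u(t-a)f(t-a) with a=3, so L⁻¹{e^(-3s)·s/(s² + 49)} = u(t-3)·cos(7(t-3))

Final answer: u(t-3)·cos(7(t-3))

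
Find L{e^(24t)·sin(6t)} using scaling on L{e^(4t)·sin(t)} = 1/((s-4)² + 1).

Scaling with a=6: L{e^(24t)·sin(6t)} = (1/6) · 1/((s/6-4)² + 1). Simplifying: 6/((s-24)² + 36)

Final answer: 6/((s-24)² + 36)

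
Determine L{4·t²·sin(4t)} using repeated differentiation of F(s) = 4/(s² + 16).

F(s) = 4/(s² + 16). F'(s) = -8s/(s² + 16)². F''(s) = -8(16 - 3s²)/(s² + 16)³ = (24s² - 128)/(s² + 16)³. So L{t²·sin(4t)} = (-1)² F''(s) = (24s² - 128)/(s² + 16)³. Then L{4·t²·sin(4t)} = 4·(24s² - 128)/(s² + 16)³ = (96s² - 512)/(s² + 16)³

Final answer: (96s² - 512)/(s² + 16)³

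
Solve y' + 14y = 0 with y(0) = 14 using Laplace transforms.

L{y'} + 14L{y} = 0. sY - 14 + 14Y = 0. Y(s+14) = 14. Y = 14/(s+14)

Final answer: y(t) = 14e^(-14t)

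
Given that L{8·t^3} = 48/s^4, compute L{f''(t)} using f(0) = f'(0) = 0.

L{f''(t)} = s²F(s) - sf(0) - f'(0) = s²·48/s^4 - 0 - 0 = 48/s^2

Final answer: 48/s^2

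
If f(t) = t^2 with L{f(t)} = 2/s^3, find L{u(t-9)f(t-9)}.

Time shift theorem: L{u(t-a)f(t-a)} = e^(-as)F(s). Here a=9, F(s) = 2/s^3, so L{u(t-9)f(t-9)} = e^(-9s)·2/s^3

Final answer: e^(-9s)·2/s^3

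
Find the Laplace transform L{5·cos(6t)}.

L{cos(ωt)} = s/(s² + ω²), so L{cos(6t)} = s/(s² + 36). Then L{5·cos(6t)} = 5·s/(s² + 36) = 5s/(s² + 36)

Final answer: 5s/(s² + 36)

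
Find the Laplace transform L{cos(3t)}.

L{cos(ωt)} = s/(s² + ω²), so L{cos(3t)} = s/(s² + 9)

Final answer: s/(s² + 9)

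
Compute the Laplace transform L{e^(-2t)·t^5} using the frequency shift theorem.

L{e^(at)·t^n} = n!/(s-a)^(n+1), so L{e^(-2t)·t^5} = 120/(s+2)^6

Final answer: 120/(s+2)^6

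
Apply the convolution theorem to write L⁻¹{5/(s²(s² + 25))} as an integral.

5/(s²(s² + 25)) = (1/s²)·(5/(s² + 25)) = L{t}·L{sin(5t)}. So f(t) = t*(sin(5t)) = ∫₀ᵗ τ·sin(5(t-τ)) dτ

Final answer: ∫₀ᵗ τ·sin(5(t-τ)) dτ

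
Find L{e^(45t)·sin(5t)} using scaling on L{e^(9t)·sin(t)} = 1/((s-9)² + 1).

Scaling with a=5: L{e^(45t)·sin(5t)} = (1/5) · 1/((s/5-9)² + 1). Simplifying: 5/((s-45)² + 25)

Final answer: 5/((s-45)² + 25)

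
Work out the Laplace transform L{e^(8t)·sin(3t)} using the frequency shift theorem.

Frequency shift: L{e^(at)f(t)} = F(s-a). L{e^(8t)·sin(3t)} = 3/((s-8)² + 9)

Final answer: 3/((s-8)² + 9)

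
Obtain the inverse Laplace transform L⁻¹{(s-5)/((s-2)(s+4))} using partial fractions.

Using partial fractions, f(t) = (-3e^(2t) + 9e^(-4t))/6

Final answer: (-3e^(2t) + 9e^(-4t))/6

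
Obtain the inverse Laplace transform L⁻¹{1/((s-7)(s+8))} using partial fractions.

Decompose: A/(s-7) + B/(s+8). A = 1/15, B = -1/15. f(t) = (e^(7t) - e^(-8t))/15

Final answer: (e^(7t) - e^(-8t))/15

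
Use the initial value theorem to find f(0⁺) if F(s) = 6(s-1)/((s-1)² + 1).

f(0⁺) = lim_{s→∞} sF(s) = lim_{s→∞} 6s(s-1)/((s-1)² + 1) = 6

Final answer: 6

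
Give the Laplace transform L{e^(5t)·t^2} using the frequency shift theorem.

L{e^(at)·t^n} = n!/(s-a)^(n+1), so L{e^(5t)·t^2} = 2/(s-5)^3

Final answer: 2/(s-5)^3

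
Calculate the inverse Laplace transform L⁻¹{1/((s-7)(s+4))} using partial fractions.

Decompose: A/(s-7) + B/(s+4). A = 1/11, B = -1/11. f(t) = (e^(7t) - e^(-4t))/11

Final answer: (e^(7t) - e^(-4t))/11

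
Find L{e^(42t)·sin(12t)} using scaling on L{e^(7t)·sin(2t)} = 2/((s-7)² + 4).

Scaling with a=6: L{e^(42t)·sin(12t)} = (1/6) · 2/((s/6-7)² + 4). Simplifying: 12/((s-42)² + 144)

Final answer: 12/((s-42)² + 144)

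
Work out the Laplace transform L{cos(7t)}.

L{cos(ωt)} = s/(s² + ω²), so L{cos(7t)} = s/(s² + 49)

Final answer: s/(s² + 49)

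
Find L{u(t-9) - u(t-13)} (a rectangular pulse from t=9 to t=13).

L{u(t-a)} = e^(-as)/s. L{u(t-9) - u(t-13)} = (e^(-9s) - e^(-13s))/s

Final answer: (e^(-9s) - e^(-13s))/s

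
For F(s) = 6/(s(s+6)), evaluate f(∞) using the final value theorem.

f(∞) = lim_{s→0} s·6/(s(s+6)) = lim_{s→0} 6/(s+6) = 6/6 = 1

Final answer: 1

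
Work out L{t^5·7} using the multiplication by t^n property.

L{7} = 7/s. d^1/ds^1[1/s] = -1/s². d^2/ds^2[1/s] = 2/s^3. d^3/ds^3[1/s] = -6/s^4. d^4/ds^4[1/s] = 24/s^5. d^5/ds^5[1/s] = -120/s^6. So L{t^5} = (-1)^{5}·-120/s^6 = 120/s^6. Then L{t^5·7} = 7·120/s^6 = 840/s^6

Final answer: 840/s^6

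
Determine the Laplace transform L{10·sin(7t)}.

L{sin(ωt)} = ω/(s² + ω²), so L{sin(7t)} = 7/(s² + 49). Then L{10·sin(7t)} = 10·7/(s² + 49) = 70/(s² + 49)

Final answer: 70/(s² + 49)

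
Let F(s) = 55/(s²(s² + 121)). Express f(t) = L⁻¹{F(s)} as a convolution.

55/(s²(s² + 121)) = (1/s²)·(55/(s² + 121)) = L{t}·L{5·sin(11t)}. So f(t) = t*(5·sin(11t)) = ∫₀ᵗ 5τ·sin(11(t-τ)) dτ

Final answer: ∫₀ᵗ 5τ·sin(11(t-τ)) dτ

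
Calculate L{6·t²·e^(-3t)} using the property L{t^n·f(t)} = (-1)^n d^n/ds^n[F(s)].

L{e^(-3t)} = 1/(s+3). d/ds[1/(s+3)] = -1/(s+3)². d²/ds²[1/(s+3)] = 2/(s+3)³. So L{t²·e^(-3t)} = (-1)² · 2/(s+3)³ = 2/(s+3)³. Then L{6·t²·e^(-3t)} = 6·2/(s+3)³ = 12/(s+3)³

Final answer: 12/(s+3)³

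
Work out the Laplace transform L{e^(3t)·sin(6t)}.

L{e^(at)·sin(ωt)} = ω/((s-a)² + ω²), so L{e^(3t)·sin(6t)} = 6/((s-3)² + 36)

Final answer: 6/((s-3)² + 36)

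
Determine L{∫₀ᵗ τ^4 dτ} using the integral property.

L{∫₀ᵗ f(τ)dτ} = F(s)/s with f(t) = t^4. F(s) = 24/s^5, so L{∫₀ᵗ τ^4 dτ} = (24/s^5)/s = 24/s^6. (Check: ∫₀ᵗ τ^4 dτ = t^5/5.)

Final answer: 24/s^6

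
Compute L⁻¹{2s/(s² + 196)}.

This is the form c·s/(s² + a²) with a = 14, c = 2. L⁻¹ = 2·cos(14t)

Final answer: 2·cos(14t)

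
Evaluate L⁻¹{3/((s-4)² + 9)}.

Form: b/((s-a)² + b²) → e^(at)sin(bt). With a=4, b=3

Final answer: e^(4t)·sin(3t)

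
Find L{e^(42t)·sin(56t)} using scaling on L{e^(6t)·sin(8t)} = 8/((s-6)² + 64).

Scaling with a=7: L{e^(42t)·sin(56t)} = (1/7) · 8/((s/7-6)² + 64). Simplifying: 56/((s-42)² + 3136)

Final answer: 56/((s-42)² + 3136)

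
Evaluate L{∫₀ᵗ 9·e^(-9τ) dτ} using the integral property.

L{∫₀ᵗ f(τ)dτ} = F(s)/s with F(s) = 9/(s+9), so L{∫₀ᵗ 9·e^(-9τ) dτ} = 9/(s(s+9))

Final answer: 9/(s(s+9))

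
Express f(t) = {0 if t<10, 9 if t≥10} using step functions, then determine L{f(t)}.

f(t) = 9·u(t-10). L{u(t-10)} = e^(-10s)/s, so L{f(t)} = 9·e^(-10s)/s

Final answer: 9·e^(-10s)/s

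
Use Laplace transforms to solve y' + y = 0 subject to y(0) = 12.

L{y'} + L{y} = 0. sY - 12 + Y = 0. Y(s+1) = 12. Y = 12/(s+1)

Final answer: y(t) = 12e^(-t)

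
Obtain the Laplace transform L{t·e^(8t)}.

L{t^n·e^(at)} = n!/(s-a)^(n+1), so L{t·e^(8t)} = 1/(s-8)^2

Final answer: 1/(s-8)^2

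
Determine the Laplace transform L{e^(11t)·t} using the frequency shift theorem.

L{e^(at)·t^n} = n!/(s-a)^(n+1), so L{e^(11t)·t} = 1/(s-11)^2

Final answer: 1/(s-11)^2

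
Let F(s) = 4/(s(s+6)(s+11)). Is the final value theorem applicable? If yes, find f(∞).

Poles of sF(s) = 4/((s+6)(s+11)) are at s = -6 and s = -11, both in the left half-plane. Theorem applies. f(∞) = lim_{s→0} sF(s) = 4/(6·11) = 2/33

Final answer: 2/33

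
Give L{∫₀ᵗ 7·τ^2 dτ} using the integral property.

L{∫₀ᵗ f(τ)dτ} = F(s)/s with f(t) = 7t^2. F(s) = 14/s^3, so L{∫₀ᵗ 7·τ^2 dτ} = (14/s^3)/s = 14/s^4. (Check: ∫₀ᵗ 7·τ^2 dτ = 7t^3/3.)

Final answer: 14/s^4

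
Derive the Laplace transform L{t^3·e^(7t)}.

L{t^n·e^(at)} = n!/(s-a)^(n+1), so L{t^3·e^(7t)} = 6/(s-7)^4

Final answer: 6/(s-7)^4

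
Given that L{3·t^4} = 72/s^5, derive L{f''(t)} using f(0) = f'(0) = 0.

L{f''(t)} = s²F(s) - sf(0) - f'(0) = s²·72/s^5 - 0 - 0 = 72/s^3

Final answer: 72/s^3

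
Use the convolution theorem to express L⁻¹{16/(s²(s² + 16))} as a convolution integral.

16/(s²(s² + 16)) = (1/s²)·(16/(s² + 16)) = L{t}·L{4·sin(4t)}. So f(t) = t*(4·sin(4t)) = ∫₀ᵗ 4τ·sin(4(t-τ)) dτ

Final answer: ∫₀ᵗ 4τ·sin(4(t-τ)) dτ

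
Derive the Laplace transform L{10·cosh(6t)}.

L{cosh(ωt)} = s/(s² - ω²), so L{cosh(6t)} = s/(s² - 36). Then L{10·cosh(6t)} = 10·s/(s² - 36) = 10s/(s² - 36)

Final answer: 10s/(s² - 36)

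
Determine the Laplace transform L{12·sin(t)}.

L{sin(ωt)} = ω/(s² + ω²), so L{sin(t)} = 1/(s² + 1). Then L{12·sin(t)} = 12·1/(s² + 1) = 12/(s² + 1)

Final answer: 12/(s² + 1)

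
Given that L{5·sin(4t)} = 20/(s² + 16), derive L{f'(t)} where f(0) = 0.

L{f'(t)} = s·F(s) - f(0) = s·20/(s² + 16) - 0 = 20s/(s² + 16)

Final answer: 20s/(s² + 16)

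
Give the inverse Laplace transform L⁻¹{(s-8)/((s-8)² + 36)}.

Using frequency shift, L⁻¹{(s-8)/((s-8)² + 36)} = e^(8t)·cos(6t)

Final answer: e^(8t)·cos(6t)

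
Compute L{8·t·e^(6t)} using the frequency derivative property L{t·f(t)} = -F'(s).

L{e^(6t)} = 1/(s-6). By frequency derivative: L{t·e^(6t)} = -d/ds[1/(s-6)] = -(-1)/(s-6)² = 1/(s-6)². Then L{8·t·e^(6t)} = 8·1/(s-6)² = 8/(s-6)²

Final answer: 8/(s-6)²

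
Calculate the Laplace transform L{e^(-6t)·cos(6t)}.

L{e^(at)·cos(ωt)} = (s-a)/((s-a)² + ω²), so L{e^(-6t)·cos(6t)} = (s+6)/((s+6)² + 36)

Final answer: (s+6)/((s+6)² + 36)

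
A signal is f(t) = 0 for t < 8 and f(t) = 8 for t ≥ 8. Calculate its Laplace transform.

f(t) = 8·u(t-8). L{u(t-8)} = e^(-8s)/s, so L{f(t)} = 8·e^(-8s)/s

Final answer: 8·e^(-8s)/s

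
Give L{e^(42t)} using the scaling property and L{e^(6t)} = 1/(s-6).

Using L{f(at)} = (1/a)F(s/a) with a=7 and f(t) = e^(6t): L{e^(42t)} = (1/7) · 1/((s/7)-6) = (1/7) · 7/(s-42) = 1/(s-42)

Final answer: 1/(s-42)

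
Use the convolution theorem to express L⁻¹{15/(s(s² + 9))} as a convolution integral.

15/(s(s² + 9)) = (1/s)·(15/(s² + 9)) = L{1}·L{5·sin(3t)}. So f(t) = 1*(5·sin(3t)) = ∫₀ᵗ 5·sin(3τ) dτ

Final answer: ∫₀ᵗ 5·sin(3τ) dτ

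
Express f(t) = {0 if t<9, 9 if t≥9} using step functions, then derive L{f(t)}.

f(t) = 9·u(t-9). L{u(t-9)} = e^(-9s)/s, so L{f(t)} = 9·e^(-9s)/s

Final answer: 9·e^(-9s)/s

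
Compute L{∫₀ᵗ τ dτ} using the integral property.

L{∫₀ᵗ f(τ)dτ} = F(s)/s with f(t) = t. F(s) = 1/s^2, so L{∫₀ᵗ τ dτ} = (1/s^2)/s = 1/s^3. (Check: ∫₀ᵗ τ dτ = t^2/2.)

Final answer: 1/s^3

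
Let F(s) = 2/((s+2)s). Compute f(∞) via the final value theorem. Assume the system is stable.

f(∞) = lim_{s→0} sF(s) = lim_{s→0} 2/(s+2) = 1

Final answer: 1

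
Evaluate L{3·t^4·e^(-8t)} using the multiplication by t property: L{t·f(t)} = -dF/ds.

Using L{t^n·e^(at)} = n!/(s-a)^(n+1), L{t^4·e^(-8t)} = 24/(s+8)^5, so L{3·t^4·e^(-8t)} = 3·24/(s+8)^5 = 72/(s+8)^5

Final answer: 72/(s+8)^5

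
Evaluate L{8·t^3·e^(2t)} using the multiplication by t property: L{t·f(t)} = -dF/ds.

Using L{t^n·e^(at)} = n!/(s-a)^(n+1), L{t^3·e^(2t)} = 6/(s-2)^4, so L{8·t^3·e^(2t)} = 8·6/(s-2)^4 = 48/(s-2)^4

Final answer: 48/(s-2)^4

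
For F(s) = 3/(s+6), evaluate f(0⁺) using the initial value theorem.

f(0⁺) = lim_{s→∞} s·3/(s+6) = lim_{s→∞} 3s/(s+6) = 3

Final answer: 3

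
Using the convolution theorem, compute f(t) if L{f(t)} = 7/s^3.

7/s^3 = (7/s)·(1/s^2) = L{7}·L{t}. By convolution, f(t) = 7*t = ∫₀ᵗ 7·τ dτ = 7·t²/2

Final answer: 7·t²/2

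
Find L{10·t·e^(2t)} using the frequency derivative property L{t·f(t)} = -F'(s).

L{e^(2t)} = 1/(s-2). By frequency derivative: L{t·e^(2t)} = -d/ds[1/(s-2)] = -(-1)/(s-2)² = 1/(s-2)². Then L{10·t·e^(2t)} = 10·1/(s-2)² = 10/(s-2)²

Final answer: 10/(s-2)²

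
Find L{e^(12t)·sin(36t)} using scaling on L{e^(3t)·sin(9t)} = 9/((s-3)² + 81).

Scaling with a=4: L{e^(12t)·sin(36t)} = (1/4) · 9/((s/4-3)² + 81). Simplifying: 36/((s-12)² + 1296)

Final answer: 36/((s-12)² + 1296)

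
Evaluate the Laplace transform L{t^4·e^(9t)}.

L{t^n·e^(at)} = n!/(s-a)^(n+1), so L{t^4·e^(9t)} = 24/(s-9)^5

Final answer: 24/(s-9)^5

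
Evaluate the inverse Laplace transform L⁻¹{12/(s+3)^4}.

L⁻¹{n!/(s-a)^(n+1)} = t^n·e^(at) with n=3, a=-3. So L⁻¹{6/(s+3)^4} = t^3·e^(-3t), and L⁻¹{12/(s+3)^4} = (12/6)·t^3·e^(-3t) = 2·t^3·e^(-3t)

Final answer: 2·t^3·e^(-3t)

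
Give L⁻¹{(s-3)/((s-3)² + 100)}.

Using frequency shift: L⁻¹{(s-a)/((s-a)² + b²)} = e^(at)cos(bt). Here a=3, b=10

Final answer: e^(3t)·cos(10t)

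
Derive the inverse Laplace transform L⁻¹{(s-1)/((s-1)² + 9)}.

Using frequency shift, L⁻¹{(s-1)/((s-1)² + 9)} = e^t·cos(3t)

Final answer: e^t·cos(3t)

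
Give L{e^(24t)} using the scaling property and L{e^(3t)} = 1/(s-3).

Using L{f(at)} = (1/a)F(s/a) with a=8 and f(t) = e^(3t): L{e^(24t)} = (1/8) · 1/((s/8)-3) = (1/8) · 8/(s-24) = 1/(s-24)

Final answer: 1/(s-24)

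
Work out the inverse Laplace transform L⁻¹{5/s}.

L⁻¹{c/s} = c, so L⁻¹{5/s} = 5

Final answer: 5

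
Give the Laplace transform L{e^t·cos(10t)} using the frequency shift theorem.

Frequency shift: L{e^(at)f(t)} = F(s-a). L{e^t·cos(10t)} = (s-1)/((s-1)² + 100)

Final answer: (s-1)/((s-1)² + 100)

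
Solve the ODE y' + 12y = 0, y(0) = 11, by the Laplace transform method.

L{y'} + 12L{y} = 0. sY - 11 + 12Y = 0. Y(s+12) = 11. Y = 11/(s+12)

Final answer: y(t) = 11e^(-12t)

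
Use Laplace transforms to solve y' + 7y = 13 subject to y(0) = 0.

sY + 7Y = 13/s. Y = 13/(s(s+7)). Partial fractions: Y = 13/7/s - 13/7/(s+7)

Final answer: y(t) = 13/7(1 - e^(-7t))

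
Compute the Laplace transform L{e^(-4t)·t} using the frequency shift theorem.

L{e^(at)·t^n} = n!/(s-a)^(n+1), so L{e^(-4t)·t} = 1/(s+4)^2

Final answer: 1/(s+4)^2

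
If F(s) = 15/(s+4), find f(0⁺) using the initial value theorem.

f(0⁺) = lim_{s→∞} s·15/(s+4) = lim_{s→∞} 15s/(s+4) = 15

Final answer: 15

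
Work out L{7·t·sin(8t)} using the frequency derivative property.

L{sin(8t)} = 8/(s² + 64). By L{t·f(t)} = -F'(s): -d/ds[8/(s² + 64)] = -(8)·(-2s)/(s² + 64)² = 16s/(s² + 64)². Then L{7·t·sin(8t)} = 7·16s/(s² + 64)² = 112s/(s² + 64)²

Final answer: 112s/(s² + 64)²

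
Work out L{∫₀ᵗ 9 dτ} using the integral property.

L{∫₀ᵗ f(τ)dτ} = F(s)/s with f(t) = 9. F(s) = 9/s, so L{∫₀ᵗ 9 dτ} = (9/s)/s = 9/s². (Check: ∫₀ᵗ 9 dτ = 9t.)

Final answer: 9/s²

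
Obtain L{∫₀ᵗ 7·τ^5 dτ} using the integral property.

L{∫₀ᵗ f(τ)dτ} = F(s)/s with f(t) = 7t^5. F(s) = 840/s^6, so L{∫₀ᵗ 7·τ^5 dτ} = (840/s^6)/s = 840/s^7. (Check: ∫₀ᵗ 7·τ^5 dτ = 7t^6/6.)

Final answer: 840/s^7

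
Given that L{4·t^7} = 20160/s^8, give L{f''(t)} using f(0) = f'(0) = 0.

L{f''(t)} = s²F(s) - sf(0) - f'(0) = s²·20160/s^8 - 0 - 0 = 20160/s^6

Final answer: 20160/s^6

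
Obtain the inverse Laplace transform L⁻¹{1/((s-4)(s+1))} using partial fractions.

Decompose: A/(s-4) + B/(s+1). A = 1/5, B = -1/5. f(t) = (e^(4t) - e^(-t))/5

Final answer: (e^(4t) - e^(-t))/5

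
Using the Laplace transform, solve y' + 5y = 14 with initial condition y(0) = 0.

sY + 5Y = 14/s. Y = 14/(s(s+5)). Partial fractions: Y = 14/5/s - 14/5/(s+5)

Final answer: y(t) = 14/5(1 - e^(-5t))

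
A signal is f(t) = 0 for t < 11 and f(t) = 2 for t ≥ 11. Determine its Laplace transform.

f(t) = 2·u(t-11). L{u(t-11)} = e^(-11s)/s, so L{f(t)} = 2·e^(-11s)/s

Final answer: 2·e^(-11s)/s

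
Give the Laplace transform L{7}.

L{7} = 7 · L{1} = 7/s

Final answer: 7/s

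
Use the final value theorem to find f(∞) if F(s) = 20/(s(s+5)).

f(∞) = lim_{s→0} s·20/(s(s+5)) = lim_{s→0} 20/(s+5) = 20/5 = 4

Final answer: 4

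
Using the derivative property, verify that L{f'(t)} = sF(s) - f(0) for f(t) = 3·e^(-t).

f'(t) = -3e^(-t). Direct: L{f'(t)} = -3/(s+1). Property: s·3/(s+1) - 3 = (3s - 3(s+1))/(s+1) = -3/(s+1). ✓

Final answer: -3/(s+1)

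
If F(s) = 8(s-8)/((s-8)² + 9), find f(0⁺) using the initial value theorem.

f(0⁺) = lim_{s→∞} sF(s) = lim_{s→∞} 8s(s-8)/((s-8)² + 9) = 8

Final answer: 8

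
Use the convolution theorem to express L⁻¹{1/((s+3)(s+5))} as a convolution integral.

1/((s+3)(s+5)) = (1/(s+3))·(1/(s+5)) = L{e^(-3t)}·L{e^(-5t)}. So f(t) = e^(-3t)*e^(-5t) = ∫₀ᵗ e^(-3τ)·e^(-5(t-τ)) dτ

Final answer: ∫₀ᵗ e^(-3τ)·e^(-5(t-τ)) dτ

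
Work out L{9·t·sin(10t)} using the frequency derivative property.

L{sin(10t)} = 10/(s² + 100). By L{t·f(t)} = -F'(s): -d/ds[10/(s² + 100)] = -(10)·(-2s)/(s² + 100)² = 20s/(s² + 100)². Then L{9·t·sin(10t)} = 9·20s/(s² + 100)² = 180s/(s² + 100)²

Final answer: 180s/(s² + 100)²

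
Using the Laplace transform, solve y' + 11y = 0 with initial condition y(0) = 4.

L{y'} + 11L{y} = 0. sY - 4 + 11Y = 0. Y(s+11) = 4. Y = 4/(s+11)

Final answer: y(t) = 4e^(-11t)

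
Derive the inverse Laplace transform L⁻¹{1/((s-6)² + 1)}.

Using frequency shift, L⁻¹{1/((s-6)² + 1)} = e^(6t)·sin(t)

Final answer: e^(6t)·sin(t)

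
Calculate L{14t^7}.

L{t^n} = n!/s^(n+1). So L{14t^7} = 14·7!/s^8 = 70560/s^8

Final answer: 70560/s^8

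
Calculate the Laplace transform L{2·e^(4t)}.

L{e^(at)} = 1/(s-a), so L{e^(4t)} = 1/(s-4). Then L{2·e^(4t)} = 2/(s-4)

Final answer: 2/(s-4)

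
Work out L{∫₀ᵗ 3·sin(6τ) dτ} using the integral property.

L{∫₀ᵗ f(τ)dτ} = F(s)/s with F(s) = 18/(s² + 36), so the result is (18/(s² + 36))/s = 18/(s(s² + 36))

Final answer: 18/(s(s² + 36))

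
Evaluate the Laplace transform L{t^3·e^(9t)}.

L{t^n·e^(at)} = n!/(s-a)^(n+1), so L{t^3·e^(9t)} = 6/(s-9)^4

Final answer: 6/(s-9)^4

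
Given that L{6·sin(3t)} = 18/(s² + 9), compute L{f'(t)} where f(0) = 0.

L{f'(t)} = s·F(s) - f(0) = s·18/(s² + 9) - 0 = 18s/(s² + 9)

Final answer: 18s/(s² + 9)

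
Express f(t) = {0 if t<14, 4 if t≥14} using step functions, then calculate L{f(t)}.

f(t) = 4·u(t-14). L{u(t-14)} = e^(-14s)/s, so L{f(t)} = 4·e^(-14s)/s

Final answer: 4·e^(-14s)/s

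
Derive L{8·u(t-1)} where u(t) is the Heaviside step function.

L{u(t-a)} = e^(-as)/s. Here a=1, so L{u(t-1)} = e^(-s)/s, and L{8·u(t-1)} = 8·e^(-s)/s

Final answer: 8·e^(-s)/s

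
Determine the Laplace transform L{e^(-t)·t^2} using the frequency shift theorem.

L{e^(at)·t^n} = n!/(s-a)^(n+1), so L{e^(-t)·t^2} = 2/(s+1)^3

Final answer: 2/(s+1)^3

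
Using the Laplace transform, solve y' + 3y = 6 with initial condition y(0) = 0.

sY + 3Y = 6/s. Y = 6/(s(s+3)). Partial fractions: Y = 2/s - 2/(s+3)

Final answer: y(t) = 2(1 - e^(-3t))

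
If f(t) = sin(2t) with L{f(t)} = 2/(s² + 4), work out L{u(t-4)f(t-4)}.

Time shift theorem: L{u(t-a)f(t-a)} = e^(-as)F(s). Here a=4, F(s) = 2/(s² + 4), so L{u(t-4)f(t-4)} = e^(-4s)·2/(s² + 4)

Final answer: e^(-4s)·2/(s² + 4)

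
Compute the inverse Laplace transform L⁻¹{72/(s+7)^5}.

L⁻¹{n!/(s-a)^(n+1)} = t^n·e^(at) with n=4, a=-7. So L⁻¹{24/(s+7)^5} = t^4·e^(-7t), and L⁻¹{72/(s+7)^5} = (72/24)·t^4·e^(-7t) = 3·t^4·e^(-7t)

Final answer: 3·t^4·e^(-7t)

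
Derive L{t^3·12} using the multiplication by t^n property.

L{12} = 12/s. d^1/ds^1[1/s] = -1/s². d^2/ds^2[1/s] = 2/s^3. d^3/ds^3[1/s] = -6/s^4. So L{t^3} = (-1)^{3}·-6/s^4 = 6/s^4. Then L{t^3·12} = 12·6/s^4 = 72/s^4

Final answer: 72/s^4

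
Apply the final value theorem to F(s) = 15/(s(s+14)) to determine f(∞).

f(∞) = lim_{s→0} s·15/(s(s+14)) = lim_{s→0} 15/(s+14) = 15/14 = 15/14

Final answer: 15/14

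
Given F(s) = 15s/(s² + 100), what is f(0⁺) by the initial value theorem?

f(0⁺) = lim_{s→∞} s·15s/(s² + 100) = lim_{s→∞} 15s²/(s² + 100) = 15

Final answer: 15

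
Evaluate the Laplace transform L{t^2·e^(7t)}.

L{t^n·e^(at)} = n!/(s-a)^(n+1), so L{t^2·e^(7t)} = 2/(s-7)^3

Final answer: 2/(s-7)^3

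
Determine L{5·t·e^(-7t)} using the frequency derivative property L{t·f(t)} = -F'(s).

L{e^(-7t)} = 1/(s+7). By frequency derivative: L{t·e^(-7t)} = -d/ds[1/(s+7)] = -(-1)/(s+7)² = 1/(s+7)². Then L{5·t·e^(-7t)} = 5·1/(s+7)² = 5/(s+7)²

Final answer: 5/(s+7)²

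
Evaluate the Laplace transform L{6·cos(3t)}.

L{cos(ωt)} = s/(s² + ω²), so L{cos(3t)} = s/(s² + 9). Then L{6·cos(3t)} = 6·s/(s² + 9) = 6s/(s² + 9)

Final answer: 6s/(s² + 9)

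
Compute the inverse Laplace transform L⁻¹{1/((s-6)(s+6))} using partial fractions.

Decompose: A/(s-6) + B/(s+6). A = 1/12, B = -1/12. f(t) = (e^(6t) - e^(-6t))/12

Final answer: (e^(6t) - e^(-6t))/12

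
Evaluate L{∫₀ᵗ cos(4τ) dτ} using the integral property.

L{∫₀ᵗ f(τ)dτ} = F(s)/s with F(s) = s/(s² + 16), so the result is (s/(s² + 16))/s = 1/(s² + 16)

Final answer: 1/(s² + 16)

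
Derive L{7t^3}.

L{t^n} = n!/s^(n+1). So L{7t^3} = 7·3!/s^4 = 42/s^4

Final answer: 42/s^4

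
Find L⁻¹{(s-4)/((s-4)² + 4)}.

Using frequency shift: L⁻¹{(s-a)/((s-a)² + b²)} = e^(at)cos(bt). Here a=4, b=2

Final answer: e^(4t)·cos(2t)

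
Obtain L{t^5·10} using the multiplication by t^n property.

L{10} = 10/s. d^1/ds^1[1/s] = -1/s². d^2/ds^2[1/s] = 2/s^3. d^3/ds^3[1/s] = -6/s^4. d^4/ds^4[1/s] = 24/s^5. d^5/ds^5[1/s] = -120/s^6. So L{t^5} = (-1)^{5}·-120/s^6 = 120/s^6. Then L{t^5·10} = 10·120/s^6 = 1200/s^6

Final answer: 1200/s^6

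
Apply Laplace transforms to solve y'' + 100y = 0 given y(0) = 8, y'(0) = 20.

L{y''} + 100L{y} = 0. s²Y - 8s - 20 + 100Y = 0. Y(s² + 100) = 8s + 20. Y = (8s + 20)/(s² + 100). Inverting: y(t) = 8cos(10t) + 2sin(10t)

Final answer: y(t) = 8cos(10t) + 2sin(10t)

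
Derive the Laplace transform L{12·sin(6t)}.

L{sin(ωt)} = ω/(s² + ω²), so L{sin(6t)} = 6/(s² + 36). Then L{12·sin(6t)} = 12·6/(s² + 36) = 72/(s² + 36)

Final answer: 72/(s² + 36)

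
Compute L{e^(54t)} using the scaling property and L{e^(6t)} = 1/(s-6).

Using L{f(at)} = (1/a)F(s/a) with a=9 and f(t) = e^(6t): L{e^(54t)} = (1/9) · 1/((s/9)-6) = (1/9) · 9/(s-54) = 1/(s-54)

Final answer: 1/(s-54)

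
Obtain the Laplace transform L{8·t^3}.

L{t^n} = n!/s^(n+1), so L{t^3} = 6/s^4. Then L{8·t^3} = 8·6/s^4 = 48/s^4

Final answer: 48/s^4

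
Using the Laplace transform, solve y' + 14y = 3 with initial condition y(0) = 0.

sY + 14Y = 3/s. Y = 3/(s(s+14)). Partial fractions: Y = 3/14/s - 3/14/(s+14)

Final answer: y(t) = 3/14(1 - e^(-14t))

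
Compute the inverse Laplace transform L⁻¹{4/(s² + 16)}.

L⁻¹{4/(s² + 16)} = sin(4t)

Final answer: sin(4t)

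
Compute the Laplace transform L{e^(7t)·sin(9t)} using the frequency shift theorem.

Frequency shift: L{e^(at)f(t)} = F(s-a). L{e^(7t)·sin(9t)} = 9/((s-7)² + 81)

Final answer: 9/((s-7)² + 81)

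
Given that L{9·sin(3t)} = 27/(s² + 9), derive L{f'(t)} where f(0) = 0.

L{f'(t)} = s·F(s) - f(0) = s·27/(s² + 9) - 0 = 27s/(s² + 9)

Final answer: 27s/(s² + 9)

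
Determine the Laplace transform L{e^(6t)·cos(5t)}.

L{e^(at)·cos(ωt)} = (s-a)/((s-a)² + ω²), so L{e^(6t)·cos(5t)} = (s-6)/((s-6)² + 25)

Final answer: (s-6)/((s-6)² + 25)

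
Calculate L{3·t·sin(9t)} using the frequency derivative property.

L{sin(9t)} = 9/(s² + 81). By L{t·f(t)} = -F'(s): -d/ds[9/(s² + 81)] = -(9)·(-2s)/(s² + 81)² = 18s/(s² + 81)². Then L{3·t·sin(9t)} = 3·18s/(s² + 81)² = 54s/(s² + 81)²

Final answer: 54s/(s² + 81)²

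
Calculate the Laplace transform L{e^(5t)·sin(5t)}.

L{e^(at)·sin(ωt)} = ω/((s-a)² + ω²), so L{e^(5t)·sin(5t)} = 5/((s-5)² + 25)

Final answer: 5/((s-5)² + 25)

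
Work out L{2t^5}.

L{t^n} = n!/s^(n+1). So L{2t^5} = 2·5!/s^6 = 240/s^6

Final answer: 240/s^6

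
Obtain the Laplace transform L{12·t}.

L{t^n} = n!/s^(n+1), so L{t} = 1/s^2. Then L{12·t} = 12·1/s^2 = 12/s^2

Final answer: 12/s^2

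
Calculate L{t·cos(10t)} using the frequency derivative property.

L{cos(10t)} = s/(s² + 100). Derivative: d/ds[s/(s² + 100)] = [(s² + 100) - s·2s]/(s² + 100)² = (100 - s²)/(s² + 100)². So L{t·cos(10t)} = -F'(s) = (s² - 100)/(s² + 100)²

Final answer: (s² - 100)/(s² + 100)²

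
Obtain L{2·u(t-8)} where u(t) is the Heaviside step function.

L{u(t-a)} = e^(-as)/s. Here a=8, so L{u(t-8)} = e^(-8s)/s, and L{2·u(t-8)} = 2·e^(-8s)/s

Final answer: 2·e^(-8s)/s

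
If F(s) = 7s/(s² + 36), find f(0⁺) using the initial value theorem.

f(0⁺) = lim_{s→∞} s·7s/(s² + 36) = lim_{s→∞} 7s²/(s² + 36) = 7

Final answer: 7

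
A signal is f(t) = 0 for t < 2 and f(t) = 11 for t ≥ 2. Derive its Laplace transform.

f(t) = 11·u(t-2). L{u(t-2)} = e^(-2s)/s, so L{f(t)} = 11·e^(-2s)/s

Final answer: 11·e^(-2s)/s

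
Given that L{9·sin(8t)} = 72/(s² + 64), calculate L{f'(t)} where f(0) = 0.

L{f'(t)} = s·F(s) - f(0) = s·72/(s² + 64) - 0 = 72s/(s² + 64)

Final answer: 72s/(s² + 64)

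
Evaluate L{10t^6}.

L{t^n} = n!/s^(n+1). So L{10t^6} = 10·6!/s^7 = 7200/s^7

Final answer: 7200/s^7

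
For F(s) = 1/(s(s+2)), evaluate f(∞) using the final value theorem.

f(∞) = lim_{s→0} s·1/(s(s+2)) = lim_{s→0} 1/(s+2) = 1/2 = 1/2

Final answer: 1/2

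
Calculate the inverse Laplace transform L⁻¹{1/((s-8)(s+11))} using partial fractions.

Decompose: A/(s-8) + B/(s+11). A = 1/19, B = -1/19. f(t) = (e^(8t) - e^(-11t))/19

Final answer: (e^(8t) - e^(-11t))/19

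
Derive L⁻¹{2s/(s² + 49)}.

This is the form c·s/(s² + a²) with a = 7, c = 2. L⁻¹ = 2·cos(7t)

Final answer: 2·cos(7t)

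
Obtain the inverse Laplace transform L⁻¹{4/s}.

L⁻¹{c/s} = c, so L⁻¹{4/s} = 4

Final answer: 4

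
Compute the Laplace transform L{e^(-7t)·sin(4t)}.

L{e^(at)·sin(ωt)} = ω/((s-a)² + ω²), so L{e^(-7t)·sin(4t)} = 4/((s+7)² + 16)

Final answer: 4/((s+7)² + 16)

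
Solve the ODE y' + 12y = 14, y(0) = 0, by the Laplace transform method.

sY + 12Y = 14/s. Y = 14/(s(s+12)). Partial fractions: Y = 7/6/s - 7/6/(s+12)

Final answer: y(t) = 7/6(1 - e^(-12t))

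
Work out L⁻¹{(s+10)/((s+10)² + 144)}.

Using frequency shift: L⁻¹{(s-a)/((s-a)² + b²)} = e^(at)cos(bt). Here a=-10, b=12

Final answer: e^(-10t)·cos(12t)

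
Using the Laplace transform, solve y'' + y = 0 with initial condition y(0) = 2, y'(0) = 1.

L{y''} + 1L{y} = 0. s²Y - 2s - 1 + Y = 0. Y(s² + 1) = 2s + 1. Y = (2s + 1)/(s² + 1). Inverting: y(t) = 2cos(t) + sin(t)

Final answer: y(t) = 2cos(t) + sin(t)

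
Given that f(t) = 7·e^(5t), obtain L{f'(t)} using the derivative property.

f(0) = 7, F(s) = 7/(s-5). L{f'(t)} = s·F(s) - f(0) = 7s/(s-5) - 7 = (7s - 7(s-5))/(s-5) = 35/(s-5)

Final answer: 35/(s-5)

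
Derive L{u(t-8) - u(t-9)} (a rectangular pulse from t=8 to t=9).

L{u(t-a)} = e^(-as)/s. L{u(t-8) - u(t-9)} = (e^(-8s) - e^(-9s))/s

Final answer: (e^(-8s) - e^(-9s))/s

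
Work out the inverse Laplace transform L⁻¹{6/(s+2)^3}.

L⁻¹{n!/(s-a)^(n+1)} = t^n·e^(at) with n=2, a=-2. So L⁻¹{2/(s+2)^3} = t^2·e^(-2t), and L⁻¹{6/(s+2)^3} = (6/2)·t^2·e^(-2t) = 3·t^2·e^(-2t)

Final answer: 3·t^2·e^(-2t)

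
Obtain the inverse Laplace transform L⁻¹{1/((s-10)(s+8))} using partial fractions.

Decompose: A/(s-10) + B/(s+8). A = 1/18, B = -1/18. f(t) = (e^(10t) - e^(-8t))/18

Final answer: (e^(10t) - e^(-8t))/18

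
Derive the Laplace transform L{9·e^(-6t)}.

L{e^(at)} = 1/(s-a), so L{e^(-6t)} = 1/(s+6). Then L{9·e^(-6t)} = 9/(s+6)

Final answer: 9/(s+6)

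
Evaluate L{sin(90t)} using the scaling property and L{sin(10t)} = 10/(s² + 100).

Using L{f(at)} = (1/a)F(s/a) with a=9: L{sin(90t)} = (1/9) · 10/((s/9)² + 100) = (1/9) · 10·81/(s² + 8100) = 90/(s² + 8100)

Final answer: 90/(s² + 8100)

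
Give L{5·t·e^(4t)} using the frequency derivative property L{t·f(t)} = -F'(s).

L{e^(4t)} = 1/(s-4). By frequency derivative: L{t·e^(4t)} = -d/ds[1/(s-4)] = -(-1)/(s-4)² = 1/(s-4)². Then L{5·t·e^(4t)} = 5·1/(s-4)² = 5/(s-4)²

Final answer: 5/(s-4)²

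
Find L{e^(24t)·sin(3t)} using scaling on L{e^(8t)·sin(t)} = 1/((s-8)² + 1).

Scaling with a=3: L{e^(24t)·sin(3t)} = (1/3) · 1/((s/3-8)² + 1). Simplifying: 3/((s-24)² + 9)

Final answer: 3/((s-24)² + 9)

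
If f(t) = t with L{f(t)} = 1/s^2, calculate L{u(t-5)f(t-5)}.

Time shift theorem: L{u(t-a)f(t-a)} = e^(-as)F(s). Here a=5, F(s) = 1/s^2, so L{u(t-5)f(t-5)} = e^(-5s)·1/s^2

Final answer: e^(-5s)·1/s^2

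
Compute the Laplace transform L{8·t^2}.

L{t^n} = n!/s^(n+1), so L{t^2} = 2/s^3. Then L{8·t^2} = 8·2/s^3 = 16/s^3

Final answer: 16/s^3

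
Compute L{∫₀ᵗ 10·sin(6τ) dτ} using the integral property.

L{∫₀ᵗ f(τ)dτ} = F(s)/s with F(s) = 60/(s² + 36), so the result is (60/(s² + 36))/s = 60/(s(s² + 36))

Final answer: 60/(s(s² + 36))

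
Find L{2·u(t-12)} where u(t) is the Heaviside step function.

L{u(t-a)} = e^(-as)/s. Here a=12, so L{u(t-12)} = e^(-12s)/s, and L{2·u(t-12)} = 2·e^(-12s)/s

Final answer: 2·e^(-12s)/s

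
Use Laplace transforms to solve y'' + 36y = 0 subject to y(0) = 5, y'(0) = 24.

L{y''} + 36L{y} = 0. s²Y - 5s - 24 + 36Y = 0. Y(s² + 36) = 5s + 24. Y = (5s + 24)/(s² + 36). Inverting: y(t) = 5cos(6t) + 4sin(6t)

Final answer: y(t) = 5cos(6t) + 4sin(6t)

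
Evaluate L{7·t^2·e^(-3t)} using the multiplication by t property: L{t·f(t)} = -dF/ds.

Using L{t^n·e^(at)} = n!/(s-a)^(n+1), L{t^2·e^(-3t)} = 2/(s+3)^3, so L{7·t^2·e^(-3t)} = 7·2/(s+3)^3 = 14/(s+3)^3

Final answer: 14/(s+3)^3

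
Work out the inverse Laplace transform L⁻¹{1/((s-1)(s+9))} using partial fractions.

Decompose: A/(s-1) + B/(s+9). A = 1/10, B = -1/10. f(t) = (e^t - e^(-9t))/10

Final answer: (e^t - e^(-9t))/10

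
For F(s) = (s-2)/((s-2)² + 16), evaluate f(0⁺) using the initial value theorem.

f(0⁺) = lim_{s→∞} sF(s) = lim_{s→∞} s(s-2)/((s-2)² + 16) = 1

Final answer: 1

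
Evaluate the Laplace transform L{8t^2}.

L{8t^2} = 8 · L{t^2} = 8 · 2/s^3 = 16/s^3

Final answer: 16/s^3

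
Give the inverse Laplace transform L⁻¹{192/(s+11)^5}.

L⁻¹{n!/(s-a)^(n+1)} = t^n·e^(at) with n=4, a=-11. So L⁻¹{24/(s+11)^5} = t^4·e^(-11t), and L⁻¹{192/(s+11)^5} = (192/24)·t^4·e^(-11t) = 8·t^4·e^(-11t)

Final answer: 8·t^4·e^(-11t)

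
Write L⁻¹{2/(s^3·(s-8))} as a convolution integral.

2/(s^3·(s-8)) = (2/s^3)·(1/(s-8)) = L{t^2}·L{e^(8t)}. So f(t) = t^2*e^(8t) = ∫₀ᵗ τ^2·e^(8(t-τ)) dτ

Final answer: ∫₀ᵗ τ^2·e^(8(t-τ)) dτ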